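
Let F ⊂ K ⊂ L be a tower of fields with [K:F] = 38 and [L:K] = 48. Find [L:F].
[L:F] = 1824

The tower law says that for any tower of field extensions F ⊂ K ⊂ L with finite degrees, [L:F] = [L:K] · [K:F]. Here this gives [L:F] = 48 · 38 = 1824.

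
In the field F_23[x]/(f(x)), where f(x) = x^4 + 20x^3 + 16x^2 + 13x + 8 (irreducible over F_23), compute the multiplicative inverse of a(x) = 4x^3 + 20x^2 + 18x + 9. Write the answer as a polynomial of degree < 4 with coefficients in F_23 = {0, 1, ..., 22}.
a(x)^(-1) ≡ 21x^3 + 10x^2 + 13x + 17 (mod f(x))

Since f is irreducible over F_23, F_23[x]/(f) is a field and a(x) ≠ 0 has an inverse. Apply the extended Euclidean algorithm to f(x) and a(x) in F_23[x]: f(x) = (6x + 21)·a(x) + (17x^2 + 18x + 3);  a(x) = (7x + 10)·(17x^2 + 18x + 3) + (x + 2);  (17x^2 + 18x + 3) = (17x + 7)·(x + 2) + (12). The last nonzero remainder is the constant 12 = gcd(f, a) in F_23. Back-substituting through the division chain expresses 12 = s(x)·a(x) + t(x)·f(x) with s(x) ≡ 22x^3 + 5x^2 + 18x + 20 (mod f), so (22x^3 + 5x^2 + 18x + 20)·a(x) ≡ 12 (mod f). Multiplying by 12^(-1) ≡ 2 in F_23 gives a(x)^(-1) ≡ 2·(22x^3 + 5x^2 + 18x + 20) ≡ 21x^3 + 10x^2 + 13x + 17 (mod f). Check: (4x^3 + 20x^2 + 18x + 9)·(21x^3 + 10x^2 + 13x + 17) = 15x^6 + 9x^4 + 7x^3 + 20x^2 + 9x + 15 ≡ 1 (mod x^4 + 20x^3 + 16x^2 + 13x + 8).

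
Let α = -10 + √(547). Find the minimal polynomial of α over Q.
m_α(x) = x^2 + 20x - 447

From α + 10 = √(547), squaring gives (α + 10)^2 = 547, i.e. α^2 + 20α + 100 = 547, so α^2 + 20α - 447 = 0. The discriminant of x^2 + 20x - 447 is (20)^2 - 4·(-447) = 400 + 1788 = 2188, and 4·(547) is not a perfect square in Q since 547 is squarefree and ≠ 1. Hence x^2 + 20x - 447 is irreducible over Q and is the minimal polynomial of α.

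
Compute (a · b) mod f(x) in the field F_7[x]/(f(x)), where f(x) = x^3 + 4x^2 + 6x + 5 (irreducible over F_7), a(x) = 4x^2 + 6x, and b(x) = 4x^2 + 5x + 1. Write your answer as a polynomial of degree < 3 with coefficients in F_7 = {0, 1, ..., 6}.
a · b ≡ 4x^2 + 4x + 2 (mod f(x))

Multiply in F_7[x]: a(x)·b(x) = (4x^2 + 6x)·(4x^2 + 5x + 1) = 2x^4 + 2x^3 + 6x^2 + 6x. This has degree ≥ 3, so divide by f(x) over F_7: 2x^4 + 2x^3 + 6x^2 + 6x = (2x + 1)·(x^3 + 4x^2 + 6x + 5) + (4x^2 + 4x + 2). Hence a·b ≡ 4x^2 + 4x + 2 (mod f). (F_7[x]/(f) is a field with 7^3 = 343 elements since f is irreducible of degree 3.)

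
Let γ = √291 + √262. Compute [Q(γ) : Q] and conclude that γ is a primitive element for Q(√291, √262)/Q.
[Q(γ) : Q] = 4 (equivalently, Q(γ) = Q(√291, √262))

Obviously Q(γ) ⊆ Q(√291, √262), and [Q(√291, √262):Q] = 4 (since 291, 262 are distinct squarefree integers > 1 with 76242 not a perfect square). To show equality we compute the minimal polynomial of γ. From γ = √291 + √262: γ^2 = 291 + 2√(76242) + 262 = 553 + 2√(76242), so γ^2 - 553 = 2√(76242); squaring, (γ^2 - 553)^2 = 4·76242, i.e. γ^4 - 1106γ^2 + 305809 - 304968 = 0, i.e. γ^4 - 1106γ^2 + 841 = 0. So γ is a root of x^4 - 1106x^2 + 841. This polynomial is irreducible over Q: it has no rational root (each ±√291 ± √262 is irrational), and any factorization into two quadratics over Q would force √(76242) ∈ Q (pairing opposite roots) or √291, √262 ∈ Q (other pairings), all impossible. Hence [Q(γ):Q] = 4 = [Q(√291, √262):Q], so Q(γ) = Q(√291, √262).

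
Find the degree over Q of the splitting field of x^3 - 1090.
[K : Q] = 6

The roots of x^3 - 1090 are ∛1090, ω∛1090, ω^2∛1090 where ω = e^(2πi/3) is a primitive cube root of unity, so K = Q(∛1090, ω). Now [Q(∛1090):Q] = 3 (since 1090 is not a perfect cube, x^3 - 1090 is irreducible) and [Q(ω):Q] = 2. Both 2 and 3 divide [K:Q], and [K:Q] ≤ 3·2 = 6, so [K:Q] = 6. (Equivalently: Q(∛1090) ⊂ R but ω ∉ R, so [K : Q(∛1090)] = 2.)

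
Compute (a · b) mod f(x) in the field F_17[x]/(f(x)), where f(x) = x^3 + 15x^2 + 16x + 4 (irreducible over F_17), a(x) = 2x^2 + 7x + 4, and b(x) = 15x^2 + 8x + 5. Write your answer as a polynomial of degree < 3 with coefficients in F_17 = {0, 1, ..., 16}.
a · b ≡ 8x^2 + 9x + 10 (mod f(x))

Multiply in F_17[x]: a(x)·b(x) = (2x^2 + 7x + 4)·(15x^2 + 8x + 5) = 13x^4 + 2x^3 + 7x^2 + 16x + 3. This has degree ≥ 3, so divide by f(x) over F_17: 13x^4 + 2x^3 + 7x^2 + 16x + 3 = (13x + 11)·(x^3 + 15x^2 + 16x + 4) + (8x^2 + 9x + 10). Hence a·b ≡ 8x^2 + 9x + 10 (mod f). (F_17[x]/(f) is a field with 17^3 = 4913 elements since f is irreducible of degree 3.)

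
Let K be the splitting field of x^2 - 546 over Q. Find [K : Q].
[K : Q] = 2

f(x) = x^2 - 546 factors as (x - √546)(x + √546). The splitting field is K = Q(√546). Since 546 is squarefree and > 1, it is not a perfect square, so x^2 - 546 is irreducible over Q and [Q(√546) : Q] = 2. Hence [K : Q] = 2.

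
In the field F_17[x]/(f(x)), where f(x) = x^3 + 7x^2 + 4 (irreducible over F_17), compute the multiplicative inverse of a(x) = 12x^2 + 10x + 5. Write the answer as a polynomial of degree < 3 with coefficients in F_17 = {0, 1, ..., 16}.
a(x)^(-1) ≡ 12x^2 + 6x + 7 (mod f(x))

Since f is irreducible over F_17, F_17[x]/(f) is a field and a(x) ≠ 0 has an inverse. Apply the extended Euclidean algorithm to f(x) and a(x) in F_17[x]: f(x) = (10x + 5)·a(x) + (2x + 13);  a(x) = (6x)·(2x + 13) + (5). The last nonzero remainder is the constant 5 = gcd(f, a) in F_17. Back-substituting through the division chain expresses 5 = s(x)·a(x) + t(x)·f(x) with s(x) ≡ 9x^2 + 13x + 1 (mod f), so (9x^2 + 13x + 1)·a(x) ≡ 5 (mod f). Multiplying by 5^(-1) ≡ 7 in F_17 gives a(x)^(-1) ≡ 7·(9x^2 + 13x + 1) ≡ 12x^2 + 6x + 7 (mod f). Check: (12x^2 + 10x + 5)·(12x^2 + 6x + 7) = 8x^4 + 5x^3 + 15x + 1 ≡ 1 (mod x^3 + 7x^2 + 4).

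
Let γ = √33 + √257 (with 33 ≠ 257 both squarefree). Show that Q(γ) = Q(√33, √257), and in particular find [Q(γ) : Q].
[Q(γ) : Q] = 4 (equivalently, Q(γ) = Q(√33, √257))

Obviously Q(γ) ⊆ Q(√33, √257), and [Q(√33, √257):Q] = 4 (since 33, 257 are distinct squarefree integers > 1 with 8481 not a perfect square). To show equality we compute the minimal polynomial of γ. From γ = √33 + √257: γ^2 = 33 + 2√(8481) + 257 = 290 + 2√(8481), so γ^2 - 290 = 2√(8481); squaring, (γ^2 - 290)^2 = 4·8481, i.e. γ^4 - 580γ^2 + 84100 - 33924 = 0, i.e. γ^4 - 580γ^2 + 50176 = 0. So γ is a root of x^4 - 580x^2 + 50176. This polynomial is irreducible over Q: it has no rational root (each ±√33 ± √257 is irrational), and any factorization into two quadratics over Q would force √(8481) ∈ Q (pairing opposite roots) or √33, √257 ∈ Q (other pairings), all impossible. Hence [Q(γ):Q] = 4 = [Q(√33, √257):Q], so Q(γ) = Q(√33, √257).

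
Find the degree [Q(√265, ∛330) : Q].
[Q(√265, ∛330) : Q] = 6

Let L = Q(√265, ∛330). Since Q(√265) ⊂ L and [Q(√265):Q] = 2, the tower law gives 2 | [L:Q]. Likewise Q(∛330) ⊂ L with [Q(∛330):Q] = 3 (because 330 is not a perfect cube), so 3 | [L:Q]. As gcd(2,3) = 1, [L:Q] is divisible by 6. Conversely L is generated over Q by √265 and ∛330, so [L:Q] ≤ 2·3 = 6. Therefore [Q(√265, ∛330) : Q] = 6.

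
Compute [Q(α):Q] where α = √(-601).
[Q(α):Q] = 2

[Q(α):Q] equals the degree of the minimal polynomial of α. Here α^2 = -601 and x^2 + 601 is irreducible (d = -601 is squarefree, ≠ 1, hence not a square), so deg(m_α) = 2. Thus [Q(α):Q] = 2.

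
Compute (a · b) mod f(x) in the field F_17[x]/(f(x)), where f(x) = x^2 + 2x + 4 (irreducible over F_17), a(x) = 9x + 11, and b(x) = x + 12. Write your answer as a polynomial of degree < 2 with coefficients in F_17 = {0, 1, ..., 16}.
a · b ≡ 16x + 11 (mod f(x))

Multiply in F_17[x]: a(x)·b(x) = (9x + 11)·(x + 12) = 9x^2 + 13. This has degree ≥ 2, so divide by f(x) over F_17: 9x^2 + 13 = (9)·(x^2 + 2x + 4) + (16x + 11). Hence a·b ≡ 16x + 11 (mod f). (F_17[x]/(f) is a field with 17^2 = 289 elements since f is irreducible of degree 2.)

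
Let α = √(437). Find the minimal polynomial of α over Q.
m_α(x) = x^2 - 437

α satisfies α^2 - 437 = 0, so x^2 - 437 annihilates α. Since d = 437 is squarefree and ≠ 1, it is not a perfect square in Q, so x^2 - 437 has no rational root and is therefore irreducible over Q (a degree-2 polynomial over a field is irreducible iff it has no root). Hence m_α(x) = x^2 - 437.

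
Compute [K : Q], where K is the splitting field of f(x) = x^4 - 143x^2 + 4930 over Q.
[K : Q] = 4

Solving the quadratic in x^2: x^2 = (143 ± √(143^2 - 4·4930))/2 = (143 ± √729)/2 = (143 ± 27)/2, giving x^2 = 58 or x^2 = 85. So f(x) = (x^2 - 58)(x^2 - 85) and the roots of f are ±√58, ±√85. Hence the splitting field is K = Q(√58, √85). Since 58 and 85 are distinct squarefree integers > 1, their product 4930 is not a perfect square, so √85 ∉ Q(√58). By the tower law [K:Q] = [Q(√58,√85):Q(√58)] · [Q(√58):Q] = 2 · 2 = 4.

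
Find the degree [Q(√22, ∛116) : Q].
[Q(√22, ∛116) : Q] = 6

Let L = Q(√22, ∛116). Since Q(√22) ⊂ L and [Q(√22):Q] = 2, the tower law gives 2 | [L:Q]. Likewise Q(∛116) ⊂ L with [Q(∛116):Q] = 3 (because 116 is not a perfect cube), so 3 | [L:Q]. As gcd(2,3) = 1, [L:Q] is divisible by 6. Conversely L is generated over Q by √22 and ∛116, so [L:Q] ≤ 2·3 = 6. Therefore [Q(√22, ∛116) : Q] = 6.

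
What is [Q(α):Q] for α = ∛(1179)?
[Q(α):Q] = 3

The minimal polynomial of α is x^3 - 1179, irreducible over Q since 1179 is not a perfect cube (so x^3 - 1179 has no rational root). Hence [Q(α):Q] = deg(m_α) = 3.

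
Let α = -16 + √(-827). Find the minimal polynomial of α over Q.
m_α(x) = x^2 + 32x + 1083

From α + 16 = √(-827), squaring gives (α + 16)^2 = -827, i.e. α^2 + 32α + 256 = -827, so α^2 + 32α + 1083 = 0. The discriminant of x^2 + 32x + 1083 is (32)^2 - 4·(1083) = 1024 - 4332 = -3308, and 4·(-827) is not a perfect square in Q since -827 is squarefree and ≠ 1. Hence x^2 + 32x + 1083 is irreducible over Q and is the minimal polynomial of α.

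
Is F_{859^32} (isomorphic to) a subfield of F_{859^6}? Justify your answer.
No: F_{859^32} is not a subfield of F_{859^6}

F_{p^m} embeds in F_{p^n} iff m | n. Here 32 ∤ 6 (since 6 = 0·32 + 6 with remainder 6 ≠ 0), so F_{859^32} is not a subfield of F_{859^6}. Equivalently: if it were, the tower law would give 32 = [F_{859^32}:F_859] dividing [F_{859^6}:F_859] = 6, contradiction.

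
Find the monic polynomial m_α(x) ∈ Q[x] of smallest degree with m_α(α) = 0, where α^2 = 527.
m_α(x) = x^2 - 527

α satisfies α^2 - 527 = 0, so x^2 - 527 annihilates α. Since d = 527 is squarefree and ≠ 1, it is not a perfect square in Q, so x^2 - 527 has no rational root and is therefore irreducible over Q (a degree-2 polynomial over a field is irreducible iff it has no root). Hence m_α(x) = x^2 - 527.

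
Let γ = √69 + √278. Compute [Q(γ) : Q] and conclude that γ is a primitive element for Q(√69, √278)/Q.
[Q(γ) : Q] = 4 (equivalently, Q(γ) = Q(√69, √278))

Obviously Q(γ) ⊆ Q(√69, √278), and [Q(√69, √278):Q] = 4 (since 69, 278 are distinct squarefree integers > 1 with 19182 not a perfect square). To show equality we compute the minimal polynomial of γ. From γ = √69 + √278: γ^2 = 69 + 2√(19182) + 278 = 347 + 2√(19182), so γ^2 - 347 = 2√(19182); squaring, (γ^2 - 347)^2 = 4·19182, i.e. γ^4 - 694γ^2 + 120409 - 76728 = 0, i.e. γ^4 - 694γ^2 + 43681 = 0. So γ is a root of x^4 - 694x^2 + 43681. This polynomial is irreducible over Q: it has no rational root (each ±√69 ± √278 is irrational), and any factorization into two quadratics over Q would force √(19182) ∈ Q (pairing opposite roots) or √69, √278 ∈ Q (other pairings), all impossible. Hence [Q(γ):Q] = 4 = [Q(√69, √278):Q], so Q(γ) = Q(√69, √278).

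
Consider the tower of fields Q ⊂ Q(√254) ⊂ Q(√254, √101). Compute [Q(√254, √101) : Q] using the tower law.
[Q(√254, √101) : Q] = 4

[Q(√254):Q] = 2 (min poly x^2 - 254, irreducible since 254 is squarefree > 1). For the top step, suppose √101 ∈ Q(√254), say √101 = c + d√254 with c, d ∈ Q. Squaring: 101 = c^2 + 254d^2 + 2cd√254. Since √254 ∉ Q this forces 2cd = 0. If d = 0 then √101 = c ∈ Q, contradicting 101 squarefree > 1. If c = 0 then 101 = 254d^2, so 254·101 = (254d)^2 is a perfect square in Q — but 254·101 = 25654 is not a perfect square (since 254 and 101 are distinct squarefree integers). Contradiction. Hence √101 ∉ Q(√254), so x^2 - 101 stays irreducible over Q(√254) and [Q(√254, √101) : Q(√254)] = 2. By the tower law, [Q(√254, √101) : Q] = 2 · 2 = 4.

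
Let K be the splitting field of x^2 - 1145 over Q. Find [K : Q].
[K : Q] = 2

f(x) = x^2 - 1145 factors as (x - √1145)(x + √1145). The splitting field is K = Q(√1145). Since 1145 is squarefree and > 1, it is not a perfect square, so x^2 - 1145 is irreducible over Q and [Q(√1145) : Q] = 2. Hence [K : Q] = 2.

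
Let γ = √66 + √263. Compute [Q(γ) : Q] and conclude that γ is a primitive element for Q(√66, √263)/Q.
[Q(γ) : Q] = 4 (equivalently, Q(γ) = Q(√66, √263))

Obviously Q(γ) ⊆ Q(√66, √263), and [Q(√66, √263):Q] = 4 (since 66, 263 are distinct squarefree integers > 1 with 17358 not a perfect square). To show equality we compute the minimal polynomial of γ. From γ = √66 + √263: γ^2 = 66 + 2√(17358) + 263 = 329 + 2√(17358), so γ^2 - 329 = 2√(17358); squaring, (γ^2 - 329)^2 = 4·17358, i.e. γ^4 - 658γ^2 + 108241 - 69432 = 0, i.e. γ^4 - 658γ^2 + 38809 = 0. So γ is a root of x^4 - 658x^2 + 38809. This polynomial is irreducible over Q: it has no rational root (each ±√66 ± √263 is irrational), and any factorization into two quadratics over Q would force √(17358) ∈ Q (pairing opposite roots) or √66, √263 ∈ Q (other pairings), all impossible. Hence [Q(γ):Q] = 4 = [Q(√66, √263):Q], so Q(γ) = Q(√66, √263).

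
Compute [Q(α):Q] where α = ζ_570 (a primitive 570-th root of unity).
[Q(α):Q] = 144

The minimal polynomial of ζ_570 over Q is the 570-th cyclotomic polynomial Φ_570(x), which is irreducible over Q and has degree φ(570) = 144. Hence [Q(α):Q] = φ(570) = 144.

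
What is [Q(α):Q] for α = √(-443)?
[Q(α):Q] = 2

[Q(α):Q] equals the degree of the minimal polynomial of α. Here α^2 = -443 and x^2 + 443 is irreducible (d = -443 is squarefree, ≠ 1, hence not a square), so deg(m_α) = 2. Thus [Q(α):Q] = 2.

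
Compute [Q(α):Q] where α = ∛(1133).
[Q(α):Q] = 3

The minimal polynomial of α is x^3 - 1133, irreducible over Q since 1133 is not a perfect cube (so x^3 - 1133 has no rational root). Hence [Q(α):Q] = deg(m_α) = 3.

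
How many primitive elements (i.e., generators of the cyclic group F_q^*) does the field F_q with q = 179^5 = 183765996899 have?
There are φ(183765996898) = 82591458400 primitive elements

F_q^* is cyclic of order q - 1 = 183765996898. A cyclic group of order m has exactly φ(m) generators. Here m = 183765996898 = 2 · 11 · 89 · 93853931, so the number of primitive elements is φ(183765996898) = 82591458400.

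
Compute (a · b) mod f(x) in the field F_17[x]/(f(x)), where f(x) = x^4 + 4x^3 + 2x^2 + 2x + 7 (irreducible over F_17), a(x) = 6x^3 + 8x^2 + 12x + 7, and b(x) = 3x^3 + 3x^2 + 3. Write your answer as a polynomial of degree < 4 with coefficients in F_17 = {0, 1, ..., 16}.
a · b ≡ 16x^3 + 14x^2 + 9x + 16 (mod f(x))

Multiply in F_17[x]: a(x)·b(x) = (6x^3 + 8x^2 + 12x + 7)·(3x^3 + 3x^2 + 3) = x^6 + 8x^5 + 9x^4 + 7x^3 + 11x^2 + 2x + 4. This has degree ≥ 4, so divide by f(x) over F_17: x^6 + 8x^5 + 9x^4 + 7x^3 + 11x^2 + 2x + 4 = (x^2 + 4x + 8)·(x^4 + 4x^3 + 2x^2 + 2x + 7) + (16x^3 + 14x^2 + 9x + 16). Hence a·b ≡ 16x^3 + 14x^2 + 9x + 16 (mod f). (F_17[x]/(f) is a field with 17^4 = 83521 elements since f is irreducible of degree 4.)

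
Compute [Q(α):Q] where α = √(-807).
[Q(α):Q] = 2

[Q(α):Q] equals the degree of the minimal polynomial of α. Here α^2 = -807 and x^2 + 807 is irreducible (d = -807 is squarefree, ≠ 1, hence not a square), so deg(m_α) = 2. Thus [Q(α):Q] = 2.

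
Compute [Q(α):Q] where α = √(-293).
[Q(α):Q] = 2

[Q(α):Q] equals the degree of the minimal polynomial of α. Here α^2 = -293 and x^2 + 293 is irreducible (d = -293 is squarefree, ≠ 1, hence not a square), so deg(m_α) = 2. Thus [Q(α):Q] = 2.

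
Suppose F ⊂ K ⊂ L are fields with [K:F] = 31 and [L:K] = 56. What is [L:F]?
[L:F] = 1736

The tower law says that for any tower of field extensions F ⊂ K ⊂ L with finite degrees, [L:F] = [L:K] · [K:F]. Here this gives [L:F] = 56 · 31 = 1736.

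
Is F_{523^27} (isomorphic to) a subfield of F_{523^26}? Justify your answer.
No: F_{523^27} is not a subfield of F_{523^26}

F_{p^m} embeds in F_{p^n} iff m | n. Here 27 ∤ 26 (since 26 = 0·27 + 26 with remainder 26 ≠ 0), so F_{523^27} is not a subfield of F_{523^26}. Equivalently: if it were, the tower law would give 27 = [F_{523^27}:F_523] dividing [F_{523^26}:F_523] = 26, contradiction.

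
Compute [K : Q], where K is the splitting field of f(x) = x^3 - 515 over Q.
[K : Q] = 6

The roots of x^3 - 515 are ∛515, ω∛515, ω^2∛515 where ω = e^(2πi/3) is a primitive cube root of unity, so K = Q(∛515, ω). Now [Q(∛515):Q] = 3 (since 515 is not a perfect cube, x^3 - 515 is irreducible) and [Q(ω):Q] = 2. Both 2 and 3 divide [K:Q], and [K:Q] ≤ 3·2 = 6, so [K:Q] = 6. (Equivalently: Q(∛515) ⊂ R but ω ∉ R, so [K : Q(∛515)] = 2.)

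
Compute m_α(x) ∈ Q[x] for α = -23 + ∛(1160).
m_α(x) = x^3 + 69x^2 + 1587x + 11007

Set β = α + 23 = ∛(1160), so β^3 = 1160. Then (α + 23)^3 - 1160 = 0, i.e. α is a root of g(x) = (x + 23)^3 - 1160 = x^3 + 69x^2 + 1587x + 11007. Since g(x) = h(x + 23) where h(x) = x^3 - 1160, and h is irreducible over Q (because 1160 is not a perfect cube, so h has no rational root, and a monic cubic with no rational root is irreducible), g is also irreducible (irreducibility is preserved under the substitution x → x + 23). Hence m_α(x) = x^3 + 69x^2 + 1587x + 11007.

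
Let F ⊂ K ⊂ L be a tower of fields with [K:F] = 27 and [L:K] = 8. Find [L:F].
[L:F] = 216

The tower law says that for any tower of field extensions F ⊂ K ⊂ L with finite degrees, [L:F] = [L:K] · [K:F]. Here this gives [L:F] = 8 · 27 = 216.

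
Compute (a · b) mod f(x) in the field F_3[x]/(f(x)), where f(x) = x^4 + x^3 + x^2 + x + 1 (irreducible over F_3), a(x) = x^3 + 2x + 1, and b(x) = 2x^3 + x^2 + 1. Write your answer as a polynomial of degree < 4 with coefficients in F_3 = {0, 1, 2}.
a · b ≡ x^3 + 1 (mod f(x))

Multiply in F_3[x]: a(x)·b(x) = (x^3 + 2x + 1)·(2x^3 + x^2 + 1) = 2x^6 + x^5 + x^4 + 2x^3 + x^2 + 2x + 1. This has degree ≥ 4, so divide by f(x) over F_3: 2x^6 + x^5 + x^4 + 2x^3 + x^2 + 2x + 1 = (2x^2 + 2x)·(x^4 + x^3 + x^2 + x + 1) + (x^3 + 1). Hence a·b ≡ x^3 + 1 (mod f). (F_3[x]/(f) is a field with 3^4 = 81 elements since f is irreducible of degree 4.)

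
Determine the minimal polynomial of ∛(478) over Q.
m_α(x) = x^3 - 478

α satisfies α^3 = 478, so x^3 - 478 annihilates α. By the rational root test, a rational root p/q (in lowest terms) of x^3 - 478 would satisfy p^3 = 478 q^3, forcing q = 1 and p^3 = 478; but 478 is not a perfect cube, contradiction. A monic cubic over Q with no rational root is irreducible (any nontrivial factorization would include a linear factor). Hence x^3 - 478 is the minimal polynomial of α, and in particular [Q(α):Q] = 3.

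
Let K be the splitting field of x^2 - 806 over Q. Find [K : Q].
[K : Q] = 2

f(x) = x^2 - 806 factors as (x - √806)(x + √806). The splitting field is K = Q(√806). Since 806 is squarefree and > 1, it is not a perfect square, so x^2 - 806 is irreducible over Q and [Q(√806) : Q] = 2. Hence [K : Q] = 2.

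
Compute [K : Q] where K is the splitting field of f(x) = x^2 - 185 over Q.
[K : Q] = 2

f(x) = x^2 - 185 factors as (x - √185)(x + √185). The splitting field is K = Q(√185). Since 185 is squarefree and > 1, it is not a perfect square, so x^2 - 185 is irreducible over Q and [Q(√185) : Q] = 2. Hence [K : Q] = 2.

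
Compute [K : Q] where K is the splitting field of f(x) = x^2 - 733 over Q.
[K : Q] = 2

f(x) = x^2 - 733 factors as (x - √733)(x + √733). The splitting field is K = Q(√733). Since 733 is squarefree and > 1, it is not a perfect square, so x^2 - 733 is irreducible over Q and [Q(√733) : Q] = 2. Hence [K : Q] = 2.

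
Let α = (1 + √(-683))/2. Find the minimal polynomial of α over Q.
m_α(x) = x^2 - x + 171

From 2α - 1 = √(-683), squaring gives (2α - 1)^2 = -683, i.e. 4α^2 - 4α + 1 = -683, so α^2 - α + (1 + 683)/4 = 0. Since -683 ≡ 1 (mod 4), (1 + 683)/4 = 171 ∈ Z. The polynomial x^2 - x + 171 has discriminant 1 - 4·(171) = -683, which is not a perfect square in Q (d = -683 is squarefree and ≠ 1), so x^2 - x + 171 is irreducible over Q. It is the minimal polynomial of α.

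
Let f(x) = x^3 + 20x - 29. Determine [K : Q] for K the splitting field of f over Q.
[K : Q] = 6

By the rational root test, any rational root of the monic integer polynomial f(x) = x^3 + 20x - 29 must be an integer dividing the constant term -29, i.e. one of ±{1, 29}. Evaluating: f(1) = -8, f(-1) = -50, f(29) = 24940, f(-29) = -24998; none is 0, so f has no rational root and is therefore irreducible over Q (a cubic with no linear factor over a field is irreducible). For an irreducible cubic, the Galois group is A_3 or S_3 according as the discriminant disc(f) = -4a^3 - 27b^2 = -4·(20)^3 - 27·(-29)^2 = -54707 is or is not a square in Q. Here disc(f) = -54707 is not a perfect square in Q, so the Galois group of f over Q is not contained in A_3 and must be all of S_3. The splitting field has degree |S_3| = 6 over Q, so [K : Q] = 6.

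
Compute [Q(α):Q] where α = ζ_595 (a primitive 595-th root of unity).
[Q(α):Q] = 384

The minimal polynomial of ζ_595 over Q is the 595-th cyclotomic polynomial Φ_595(x), which is irreducible over Q and has degree φ(595) = 384. Hence [Q(α):Q] = φ(595) = 384.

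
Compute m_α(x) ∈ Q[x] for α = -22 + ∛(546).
m_α(x) = x^3 + 66x^2 + 1452x + 10102

Set β = α + 22 = ∛(546), so β^3 = 546. Then (α + 22)^3 - 546 = 0, i.e. α is a root of g(x) = (x + 22)^3 - 546 = x^3 + 66x^2 + 1452x + 10102. Since g(x) = h(x + 22) where h(x) = x^3 - 546, and h is irreducible over Q (because 546 is not a perfect cube, so h has no rational root, and a monic cubic with no rational root is irreducible), g is also irreducible (irreducibility is preserved under the substitution x → x + 22). Hence m_α(x) = x^3 + 66x^2 + 1452x + 10102.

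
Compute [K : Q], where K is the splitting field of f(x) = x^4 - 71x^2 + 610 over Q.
[K : Q] = 4

Solving the quadratic in x^2: x^2 = (71 ± √(71^2 - 4·610))/2 = (71 ± √2601)/2 = (71 ± 51)/2, giving x^2 = 10 or x^2 = 61. So f(x) = (x^2 - 10)(x^2 - 61) and the roots of f are ±√10, ±√61. Hence the splitting field is K = Q(√10, √61). Since 10 and 61 are distinct squarefree integers > 1, their product 610 is not a perfect square, so √61 ∉ Q(√10). By the tower law [K:Q] = [Q(√10,√61):Q(√10)] · [Q(√10):Q] = 2 · 2 = 4.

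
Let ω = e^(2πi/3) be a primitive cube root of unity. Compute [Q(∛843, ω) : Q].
[Q(∛843, ω) : Q] = 6

[Q(∛843):Q] = 3 (min poly x^3 - 843, irreducible since 843 is not a perfect cube). [Q(ω):Q] = 2 (min poly x^2 + x + 1). Since Q(∛843) ⊂ R and ω ∉ R, we have ω ∉ Q(∛843), so x^2 + x + 1 remains irreducible over Q(∛843) and [Q(∛843, ω) : Q(∛843)] = 2. By the tower law, [Q(∛843, ω) : Q] = 3 · 2 = 6. (In fact Q(∛843, ω) is the splitting field of x^3 - 843 over Q.)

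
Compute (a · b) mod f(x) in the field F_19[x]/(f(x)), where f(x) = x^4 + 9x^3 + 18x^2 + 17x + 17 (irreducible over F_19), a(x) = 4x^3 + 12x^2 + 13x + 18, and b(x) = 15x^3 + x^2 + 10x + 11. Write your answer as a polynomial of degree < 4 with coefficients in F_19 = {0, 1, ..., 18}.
a · b ≡ 7x^2 + 2x (mod f(x))

Multiply in F_19[x]: a(x)·b(x) = (4x^3 + 12x^2 + 13x + 18)·(15x^3 + x^2 + 10x + 11) = 3x^6 + 13x^5 + 10x^3 + 14x^2 + 8. This has degree ≥ 4, so divide by f(x) over F_19: 3x^6 + 13x^5 + 10x^3 + 14x^2 + 8 = (3x^2 + 5x + 15)·(x^4 + 9x^3 + 18x^2 + 17x + 17) + (7x^2 + 2x). Hence a·b ≡ 7x^2 + 2x (mod f). (F_19[x]/(f) is a field with 19^4 = 130321 elements since f is irreducible of degree 4.)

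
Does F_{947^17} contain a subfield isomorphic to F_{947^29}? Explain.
No: F_{947^29} is not a subfield of F_{947^17}

F_{p^m} embeds in F_{p^n} iff m | n. Here 29 ∤ 17 (since 17 = 0·29 + 17 with remainder 17 ≠ 0), so F_{947^29} is not a subfield of F_{947^17}. Equivalently: if it were, the tower law would give 29 = [F_{947^29}:F_947] dividing [F_{947^17}:F_947] = 17, contradiction.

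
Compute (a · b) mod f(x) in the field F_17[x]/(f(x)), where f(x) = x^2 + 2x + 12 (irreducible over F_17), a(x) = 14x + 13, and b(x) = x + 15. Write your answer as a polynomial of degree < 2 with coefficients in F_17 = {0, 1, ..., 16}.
a · b ≡ 8x + 10 (mod f(x))

Multiply in F_17[x]: a(x)·b(x) = (14x + 13)·(x + 15) = 14x^2 + 2x + 8. This has degree ≥ 2, so divide by f(x) over F_17: 14x^2 + 2x + 8 = (14)·(x^2 + 2x + 12) + (8x + 10). Hence a·b ≡ 8x + 10 (mod f). (F_17[x]/(f) is a field with 17^2 = 289 elements since f is irreducible of degree 2.)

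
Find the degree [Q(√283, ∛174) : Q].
[Q(√283, ∛174) : Q] = 6

Let L = Q(√283, ∛174). Since Q(√283) ⊂ L and [Q(√283):Q] = 2, the tower law gives 2 | [L:Q]. Likewise Q(∛174) ⊂ L with [Q(∛174):Q] = 3 (because 174 is not a perfect cube), so 3 | [L:Q]. As gcd(2,3) = 1, [L:Q] is divisible by 6. Conversely L is generated over Q by √283 and ∛174, so [L:Q] ≤ 2·3 = 6. Therefore [Q(√283, ∛174) : Q] = 6.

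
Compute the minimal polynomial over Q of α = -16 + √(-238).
m_α(x) = x^2 + 32x + 494

From α + 16 = √(-238), squaring gives (α + 16)^2 = -238, i.e. α^2 + 32α + 256 = -238, so α^2 + 32α + 494 = 0. The discriminant of x^2 + 32x + 494 is (32)^2 - 4·(494) = 1024 - 1976 = -952, and 4·(-238) is not a perfect square in Q since -238 is squarefree and ≠ 1. Hence x^2 + 32x + 494 is irreducible over Q and is the minimal polynomial of α.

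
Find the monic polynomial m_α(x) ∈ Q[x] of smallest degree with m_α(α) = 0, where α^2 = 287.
m_α(x) = x^2 - 287

α satisfies α^2 - 287 = 0, so x^2 - 287 annihilates α. Since d = 287 is squarefree and ≠ 1, it is not a perfect square in Q, so x^2 - 287 has no rational root and is therefore irreducible over Q (a degree-2 polynomial over a field is irreducible iff it has no root). Hence m_α(x) = x^2 - 287.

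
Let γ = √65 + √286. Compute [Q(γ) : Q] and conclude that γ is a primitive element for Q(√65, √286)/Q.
[Q(γ) : Q] = 4 (equivalently, Q(γ) = Q(√65, √286))

Obviously Q(γ) ⊆ Q(√65, √286), and [Q(√65, √286):Q] = 4 (since 65, 286 are distinct squarefree integers > 1 with 18590 not a perfect square). To show equality we compute the minimal polynomial of γ. From γ = √65 + √286: γ^2 = 65 + 2√(18590) + 286 = 351 + 2√(18590), so γ^2 - 351 = 2√(18590); squaring, (γ^2 - 351)^2 = 4·18590, i.e. γ^4 - 702γ^2 + 123201 - 74360 = 0, i.e. γ^4 - 702γ^2 + 48841 = 0. So γ is a root of x^4 - 702x^2 + 48841. This polynomial is irreducible over Q: it has no rational root (each ±√65 ± √286 is irrational), and any factorization into two quadratics over Q would force √(18590) ∈ Q (pairing opposite roots) or √65, √286 ∈ Q (other pairings), all impossible. Hence [Q(γ):Q] = 4 = [Q(√65, √286):Q], so Q(γ) = Q(√65, √286).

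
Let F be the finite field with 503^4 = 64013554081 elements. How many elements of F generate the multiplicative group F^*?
There are φ(64013554080) = 14572800000 primitive elements

F_q^* is cyclic of order q - 1 = 64013554080. A cyclic group of order m has exactly φ(m) generators. Here m = 64013554080 = 2^5 · 3^2 · 5 · 7 · 251 · 25301, so the number of primitive elements is φ(64013554080) = 14572800000.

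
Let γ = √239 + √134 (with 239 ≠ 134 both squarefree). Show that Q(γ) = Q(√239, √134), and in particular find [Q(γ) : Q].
[Q(γ) : Q] = 4 (equivalently, Q(γ) = Q(√239, √134))

Obviously Q(γ) ⊆ Q(√239, √134), and [Q(√239, √134):Q] = 4 (since 239, 134 are distinct squarefree integers > 1 with 32026 not a perfect square). To show equality we compute the minimal polynomial of γ. From γ = √239 + √134: γ^2 = 239 + 2√(32026) + 134 = 373 + 2√(32026), so γ^2 - 373 = 2√(32026); squaring, (γ^2 - 373)^2 = 4·32026, i.e. γ^4 - 746γ^2 + 139129 - 128104 = 0, i.e. γ^4 - 746γ^2 + 11025 = 0. So γ is a root of x^4 - 746x^2 + 11025. This polynomial is irreducible over Q: it has no rational root (each ±√239 ± √134 is irrational), and any factorization into two quadratics over Q would force √(32026) ∈ Q (pairing opposite roots) or √239, √134 ∈ Q (other pairings), all impossible. Hence [Q(γ):Q] = 4 = [Q(√239, √134):Q], so Q(γ) = Q(√239, √134).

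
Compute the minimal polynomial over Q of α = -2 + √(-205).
m_α(x) = x^2 + 4x + 209

From α + 2 = √(-205), squaring gives (α + 2)^2 = -205, i.e. α^2 + 4α + 4 = -205, so α^2 + 4α + 209 = 0. The discriminant of x^2 + 4x + 209 is (4)^2 - 4·(209) = 16 - 836 = -820, and 4·(-205) is not a perfect square in Q since -205 is squarefree and ≠ 1. Hence x^2 + 4x + 209 is irreducible over Q and is the minimal polynomial of α.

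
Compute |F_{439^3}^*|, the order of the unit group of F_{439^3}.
|F_{439^3}^*| = 84604518

F_{439^3} has 439^3 = 84604519 elements; its multiplicative group consists of all nonzero elements, so |F_{439^3}^*| = 84604519 - 1 = 84604518. (It is cyclic since any finite subgroup of the multiplicative group of a field is cyclic.)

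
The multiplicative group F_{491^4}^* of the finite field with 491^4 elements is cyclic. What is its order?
|F_{491^4}^*| = 58120048560

F_{491^4} has 491^4 = 58120048561 elements; its multiplicative group consists of all nonzero elements, so |F_{491^4}^*| = 58120048561 - 1 = 58120048560. (It is cyclic since any finite subgroup of the multiplicative group of a field is cyclic.)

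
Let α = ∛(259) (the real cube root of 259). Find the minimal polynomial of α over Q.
m_α(x) = x^3 - 259

α satisfies α^3 = 259, so x^3 - 259 annihilates α. By the rational root test, a rational root p/q (in lowest terms) of x^3 - 259 would satisfy p^3 = 259 q^3, forcing q = 1 and p^3 = 259; but 259 is not a perfect cube, contradiction. A monic cubic over Q with no rational root is irreducible (any nontrivial factorization would include a linear factor). Hence x^3 - 259 is the minimal polynomial of α, and in particular [Q(α):Q] = 3.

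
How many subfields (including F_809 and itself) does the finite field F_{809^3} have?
F_{809^3} has 2 subfields

The subfields of F_{p^n} are exactly the fields F_{p^d} for d | n (each is the fixed field of the unique index-d subgroup of Gal(F_{p^n}/F_p) ≅ Z/nZ). The divisors of n = 3 are {1, 3}, giving 2 subfields: F_{809^1}, F_{809^3}.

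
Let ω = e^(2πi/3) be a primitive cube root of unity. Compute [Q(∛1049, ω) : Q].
[Q(∛1049, ω) : Q] = 6

[Q(∛1049):Q] = 3 (min poly x^3 - 1049, irreducible since 1049 is not a perfect cube). [Q(ω):Q] = 2 (min poly x^2 + x + 1). Since Q(∛1049) ⊂ R and ω ∉ R, we have ω ∉ Q(∛1049), so x^2 + x + 1 remains irreducible over Q(∛1049) and [Q(∛1049, ω) : Q(∛1049)] = 2. By the tower law, [Q(∛1049, ω) : Q] = 3 · 2 = 6. (In fact Q(∛1049, ω) is the splitting field of x^3 - 1049 over Q.)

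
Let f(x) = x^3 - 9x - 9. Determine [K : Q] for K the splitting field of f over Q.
[K : Q] = 3

By the rational root test, any rational root of the monic integer polynomial f(x) = x^3 - 9x - 9 must be an integer dividing the constant term -9, i.e. one of ±{1, 3, 9}. Evaluating: f(1) = -17, f(-1) = -1, f(3) = -9, f(-3) = -9, f(9) = 639, f(-9) = -657; none is 0, so f has no rational root and is therefore irreducible over Q (a cubic with no linear factor over a field is irreducible). For an irreducible cubic, the Galois group is A_3 or S_3 according as the discriminant disc(f) = -4a^3 - 27b^2 = -4·(-9)^3 - 27·(-9)^2 = 729 is or is not a square in Q. Here disc(f) = 729 = 27^2 is a perfect square in Q, so the Galois group of f over Q is contained in A_3, hence equals A_3 (cyclic of order 3). The splitting field has degree |A_3| = 3 over Q, so [K : Q] = 3.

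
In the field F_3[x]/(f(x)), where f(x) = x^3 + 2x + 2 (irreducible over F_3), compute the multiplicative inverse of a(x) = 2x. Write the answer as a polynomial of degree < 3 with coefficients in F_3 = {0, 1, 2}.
a(x)^(-1) ≡ 2x^2 + 1 (mod f(x))

Since f is irreducible over F_3, F_3[x]/(f) is a field and a(x) ≠ 0 has an inverse. Apply the extended Euclidean algorithm to f(x) and a(x) in F_3[x]: f(x) = (2x^2 + 1)·a(x) + (2). The last nonzero remainder is the constant 2 = gcd(f, a) in F_3. Back-substituting through the division chain expresses 2 = s(x)·a(x) + t(x)·f(x) with s(x) ≡ x^2 + 2 (mod f), so (x^2 + 2)·a(x) ≡ 2 (mod f). Multiplying by 2^(-1) ≡ 2 in F_3 gives a(x)^(-1) ≡ 2·(x^2 + 2) ≡ 2x^2 + 1 (mod f). Check: (2x)·(2x^2 + 1) = x^3 + 2x ≡ 1 (mod x^3 + 2x + 2).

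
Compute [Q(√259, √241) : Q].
[Q(√259, √241) : Q] = 4

[Q(√259):Q] = 2 (min poly x^2 - 259, irreducible since 259 is squarefree > 1). For the top step, suppose √241 ∈ Q(√259), say √241 = c + d√259 with c, d ∈ Q. Squaring: 241 = c^2 + 259d^2 + 2cd√259. Since √259 ∉ Q this forces 2cd = 0. If d = 0 then √241 = c ∈ Q, contradicting 241 squarefree > 1. If c = 0 then 241 = 259d^2, so 259·241 = (259d)^2 is a perfect square in Q — but 259·241 = 62419 is not a perfect square (since 259 and 241 are distinct squarefree integers). Contradiction. Hence √241 ∉ Q(√259), so x^2 - 241 stays irreducible over Q(√259) and [Q(√259, √241) : Q(√259)] = 2. By the tower law, [Q(√259, √241) : Q] = 2 · 2 = 4.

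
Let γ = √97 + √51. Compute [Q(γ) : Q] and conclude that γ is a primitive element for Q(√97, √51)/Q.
[Q(γ) : Q] = 4 (equivalently, Q(γ) = Q(√97, √51))

Obviously Q(γ) ⊆ Q(√97, √51), and [Q(√97, √51):Q] = 4 (since 97, 51 are distinct squarefree integers > 1 with 4947 not a perfect square). To show equality we compute the minimal polynomial of γ. From γ = √97 + √51: γ^2 = 97 + 2√(4947) + 51 = 148 + 2√(4947), so γ^2 - 148 = 2√(4947); squaring, (γ^2 - 148)^2 = 4·4947, i.e. γ^4 - 296γ^2 + 21904 - 19788 = 0, i.e. γ^4 - 296γ^2 + 2116 = 0. So γ is a root of x^4 - 296x^2 + 2116. This polynomial is irreducible over Q: it has no rational root (each ±√97 ± √51 is irrational), and any factorization into two quadratics over Q would force √(4947) ∈ Q (pairing opposite roots) or √97, √51 ∈ Q (other pairings), all impossible. Hence [Q(γ):Q] = 4 = [Q(√97, √51):Q], so Q(γ) = Q(√97, √51).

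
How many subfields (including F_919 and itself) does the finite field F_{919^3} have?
F_{919^3} has 2 subfields

The subfields of F_{p^n} are exactly the fields F_{p^d} for d | n (each is the fixed field of the unique index-d subgroup of Gal(F_{p^n}/F_p) ≅ Z/nZ). The divisors of n = 3 are {1, 3}, giving 2 subfields: F_{919^1}, F_{919^3}.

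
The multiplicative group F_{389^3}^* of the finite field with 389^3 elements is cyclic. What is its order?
|F_{389^3}^*| = 58863868

F_{389^3} has 389^3 = 58863869 elements; its multiplicative group consists of all nonzero elements, so |F_{389^3}^*| = 58863869 - 1 = 58863868. (It is cyclic since any finite subgroup of the multiplicative group of a field is cyclic.)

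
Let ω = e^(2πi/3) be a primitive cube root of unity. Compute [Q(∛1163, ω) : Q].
[Q(∛1163, ω) : Q] = 6

[Q(∛1163):Q] = 3 (min poly x^3 - 1163, irreducible since 1163 is not a perfect cube). [Q(ω):Q] = 2 (min poly x^2 + x + 1). Since Q(∛1163) ⊂ R and ω ∉ R, we have ω ∉ Q(∛1163), so x^2 + x + 1 remains irreducible over Q(∛1163) and [Q(∛1163, ω) : Q(∛1163)] = 2. By the tower law, [Q(∛1163, ω) : Q] = 3 · 2 = 6. (In fact Q(∛1163, ω) is the splitting field of x^3 - 1163 over Q.)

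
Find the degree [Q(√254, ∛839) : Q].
[Q(√254, ∛839) : Q] = 6

Let L = Q(√254, ∛839). Since Q(√254) ⊂ L and [Q(√254):Q] = 2, the tower law gives 2 | [L:Q]. Likewise Q(∛839) ⊂ L with [Q(∛839):Q] = 3 (because 839 is not a perfect cube), so 3 | [L:Q]. As gcd(2,3) = 1, [L:Q] is divisible by 6. Conversely L is generated over Q by √254 and ∛839, so [L:Q] ≤ 2·3 = 6. Therefore [Q(√254, ∛839) : Q] = 6.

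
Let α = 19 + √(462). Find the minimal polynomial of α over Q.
m_α(x) = x^2 - 38x - 101

From α - 19 = √(462), squaring gives (α - 19)^2 = 462, i.e. α^2 - 38α + 361 = 462, so α^2 - 38α - 101 = 0. The discriminant of x^2 - 38x - 101 is (-38)^2 - 4·(-101) = 1444 + 404 = 1848, and 4·(462) is not a perfect square in Q since 462 is squarefree and ≠ 1. Hence x^2 - 38x - 101 is irreducible over Q and is the minimal polynomial of α.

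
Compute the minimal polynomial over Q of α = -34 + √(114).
m_α(x) = x^2 + 68x + 1042

From α + 34 = √(114), squaring gives (α + 34)^2 = 114, i.e. α^2 + 68α + 1156 = 114, so α^2 + 68α + 1042 = 0. The discriminant of x^2 + 68x + 1042 is (68)^2 - 4·(1042) = 4624 - 4168 = 456, and 4·(114) is not a perfect square in Q since 114 is squarefree and ≠ 1. Hence x^2 + 68x + 1042 is irreducible over Q and is the minimal polynomial of α.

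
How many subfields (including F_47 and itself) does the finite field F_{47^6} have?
F_{47^6} has 4 subfields

The subfields of F_{p^n} are exactly the fields F_{p^d} for d | n (each is the fixed field of the unique index-d subgroup of Gal(F_{p^n}/F_p) ≅ Z/nZ). The divisors of n = 6 are {1, 2, 3, 6}, giving 4 subfields: F_{47^1}, F_{47^2}, F_{47^3}, F_{47^6}.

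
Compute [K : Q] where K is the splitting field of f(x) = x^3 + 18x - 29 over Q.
[K : Q] = 6

By the rational root test, any rational root of the monic integer polynomial f(x) = x^3 + 18x - 29 must be an integer dividing the constant term -29, i.e. one of ±{1, 29}. Evaluating: f(1) = -10, f(-1) = -48, f(29) = 24882, f(-29) = -24940; none is 0, so f has no rational root and is therefore irreducible over Q (a cubic with no linear factor over a field is irreducible). For an irreducible cubic, the Galois group is A_3 or S_3 according as the discriminant disc(f) = -4a^3 - 27b^2 = -4·(18)^3 - 27·(-29)^2 = -46035 is or is not a square in Q. Here disc(f) = -46035 is not a perfect square in Q, so the Galois group of f over Q is not contained in A_3 and must be all of S_3. The splitting field has degree |S_3| = 6 over Q, so [K : Q] = 6.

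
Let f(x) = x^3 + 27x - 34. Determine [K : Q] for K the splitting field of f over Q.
[K : Q] = 6

By the rational root test, any rational root of the monic integer polynomial f(x) = x^3 + 27x - 34 must be an integer dividing the constant term -34, i.e. one of ±{1, 2, 17, 34}. Evaluating: f(1) = -6, f(-1) = -62, f(2) = 28, f(-2) = -96, f(17) = 5338, f(-17) = -5406, f(34) = 40188, f(-34) = -40256; none is 0, so f has no rational root and is therefore irreducible over Q (a cubic with no linear factor over a field is irreducible). For an irreducible cubic, the Galois group is A_3 or S_3 according as the discriminant disc(f) = -4a^3 - 27b^2 = -4·(27)^3 - 27·(-34)^2 = -109944 is or is not a square in Q. Here disc(f) = -109944 is not a perfect square in Q, so the Galois group of f over Q is not contained in A_3 and must be all of S_3. The splitting field has degree |S_3| = 6 over Q, so [K : Q] = 6.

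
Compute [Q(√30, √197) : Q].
[Q(√30, √197) : Q] = 4

[Q(√30):Q] = 2 (min poly x^2 - 30, irreducible since 30 is squarefree > 1). For the top step, suppose √197 ∈ Q(√30), say √197 = c + d√30 with c, d ∈ Q. Squaring: 197 = c^2 + 30d^2 + 2cd√30. Since √30 ∉ Q this forces 2cd = 0. If d = 0 then √197 = c ∈ Q, contradicting 197 squarefree > 1. If c = 0 then 197 = 30d^2, so 30·197 = (30d)^2 is a perfect square in Q — but 30·197 = 5910 is not a perfect square (since 30 and 197 are distinct squarefree integers). Contradiction. Hence √197 ∉ Q(√30), so x^2 - 197 stays irreducible over Q(√30) and [Q(√30, √197) : Q(√30)] = 2. By the tower law, [Q(√30, √197) : Q] = 2 · 2 = 4.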